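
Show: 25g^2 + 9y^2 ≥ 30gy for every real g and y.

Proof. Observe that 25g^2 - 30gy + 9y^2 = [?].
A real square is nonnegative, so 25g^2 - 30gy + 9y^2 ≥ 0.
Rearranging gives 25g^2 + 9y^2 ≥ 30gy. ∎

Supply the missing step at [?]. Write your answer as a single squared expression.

(5g - 3y)^2

25g^2 - 30gy + 9y^2 is a perfect-square trinomial: the outer terms are (5g)^2 and (3y)^2, and the cross term is -2·5g·3y.
So 25g^2 - 30gy + 9y^2 = (5g - 3y)^2 ≥ 0.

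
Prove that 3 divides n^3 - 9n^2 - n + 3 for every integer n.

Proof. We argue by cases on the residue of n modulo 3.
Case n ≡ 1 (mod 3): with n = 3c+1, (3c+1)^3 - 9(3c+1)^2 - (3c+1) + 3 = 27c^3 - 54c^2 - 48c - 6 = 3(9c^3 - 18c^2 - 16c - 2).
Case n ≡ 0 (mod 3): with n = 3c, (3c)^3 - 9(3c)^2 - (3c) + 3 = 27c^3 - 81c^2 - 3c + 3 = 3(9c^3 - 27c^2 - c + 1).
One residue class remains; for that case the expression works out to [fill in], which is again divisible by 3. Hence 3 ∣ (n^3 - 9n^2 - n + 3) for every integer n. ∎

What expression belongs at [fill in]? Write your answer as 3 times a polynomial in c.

Only n ≡ 2 (mod 3) is unaccounted for. Put n = 3c+2:
(3c+2)^3 - 9(3c+2)^2 - (3c+2) + 3 expands to 27c^3 - 27c^2 - 75c - 27,
and factoring out 3 leaves 3(9c^3 - 9c^2 - 25c - 9).

3(9c^3 - 9c^2 - 25c - 9)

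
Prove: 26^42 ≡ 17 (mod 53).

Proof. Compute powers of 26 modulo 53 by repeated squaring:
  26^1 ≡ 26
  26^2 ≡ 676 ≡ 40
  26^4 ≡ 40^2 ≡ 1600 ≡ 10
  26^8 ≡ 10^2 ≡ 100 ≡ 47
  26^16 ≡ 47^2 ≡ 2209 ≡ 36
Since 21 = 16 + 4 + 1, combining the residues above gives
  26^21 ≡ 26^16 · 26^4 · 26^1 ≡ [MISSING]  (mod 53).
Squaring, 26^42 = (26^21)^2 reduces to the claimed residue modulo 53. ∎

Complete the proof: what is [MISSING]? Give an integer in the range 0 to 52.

26^16 · 26^4 · 26^1 ≡ 36 · 10 · 26 = 9360.
9360 mod 53 = 32, so 26^21 ≡ 32 (mod 53).

32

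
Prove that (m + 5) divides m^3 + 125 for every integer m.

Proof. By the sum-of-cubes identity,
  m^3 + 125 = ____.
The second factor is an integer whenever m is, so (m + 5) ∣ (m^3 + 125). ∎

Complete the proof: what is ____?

(m + 5)(m^2 - 5m + 25)

a^3 + b^3 = (a + b)(a^2 - ab + b^2). With a = m, b = 5:
m^3 + 125 = (m + 5)(m^2 - 5m + 25).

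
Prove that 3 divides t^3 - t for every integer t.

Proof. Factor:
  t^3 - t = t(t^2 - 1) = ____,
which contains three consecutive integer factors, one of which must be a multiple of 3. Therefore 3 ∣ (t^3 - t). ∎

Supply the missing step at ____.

(t - 1)t(t + 1)

t(t^2 - 1) = t(t - 1)(t + 1) = (t - 1)t(t + 1).
These three factors are consecutive integers, so their product is divisible by 3.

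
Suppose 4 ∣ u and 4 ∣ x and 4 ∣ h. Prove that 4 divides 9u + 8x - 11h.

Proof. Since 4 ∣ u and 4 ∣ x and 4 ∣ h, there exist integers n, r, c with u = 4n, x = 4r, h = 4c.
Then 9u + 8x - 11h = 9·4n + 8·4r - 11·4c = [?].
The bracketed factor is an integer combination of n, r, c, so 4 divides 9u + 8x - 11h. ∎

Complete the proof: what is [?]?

Pull the common 4 out of every term: 9·4n + 8·4r - 11·4c = 4(-11c + 9n + 8r).
-11c + 9n + 8r is an integer, which exhibits the divisibility.

4(-11c + 9n + 8r)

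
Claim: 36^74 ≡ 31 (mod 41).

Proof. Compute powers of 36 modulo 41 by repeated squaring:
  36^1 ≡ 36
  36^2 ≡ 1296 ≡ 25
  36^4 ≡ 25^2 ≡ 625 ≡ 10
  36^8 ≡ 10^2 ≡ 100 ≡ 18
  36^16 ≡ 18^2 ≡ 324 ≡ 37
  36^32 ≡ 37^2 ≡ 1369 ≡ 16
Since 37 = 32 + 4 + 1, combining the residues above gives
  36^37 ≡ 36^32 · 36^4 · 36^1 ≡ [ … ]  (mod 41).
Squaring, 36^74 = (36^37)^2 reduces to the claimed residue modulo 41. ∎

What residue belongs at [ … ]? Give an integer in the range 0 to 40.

36^32 · 36^4 · 36^1 ≡ 16 · 10 · 36 = 5760.
5760 mod 41 = 20, so 36^37 ≡ 20 (mod 41).

20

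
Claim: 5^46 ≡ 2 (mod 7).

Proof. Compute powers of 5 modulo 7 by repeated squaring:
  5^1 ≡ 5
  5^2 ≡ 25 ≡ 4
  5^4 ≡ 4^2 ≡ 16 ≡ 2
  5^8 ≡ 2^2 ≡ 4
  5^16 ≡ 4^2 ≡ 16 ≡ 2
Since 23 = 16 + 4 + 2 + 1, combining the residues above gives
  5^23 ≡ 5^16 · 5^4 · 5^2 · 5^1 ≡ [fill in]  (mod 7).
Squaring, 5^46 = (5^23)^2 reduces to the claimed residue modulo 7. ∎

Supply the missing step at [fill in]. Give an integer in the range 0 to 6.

3

Multiply the listed residues: 2 · 2 · 4 · 5 = 4 → 16 → 80.
Reducing modulo 7: 80 = 11·7 + 3, so 5^23 ≡ 3.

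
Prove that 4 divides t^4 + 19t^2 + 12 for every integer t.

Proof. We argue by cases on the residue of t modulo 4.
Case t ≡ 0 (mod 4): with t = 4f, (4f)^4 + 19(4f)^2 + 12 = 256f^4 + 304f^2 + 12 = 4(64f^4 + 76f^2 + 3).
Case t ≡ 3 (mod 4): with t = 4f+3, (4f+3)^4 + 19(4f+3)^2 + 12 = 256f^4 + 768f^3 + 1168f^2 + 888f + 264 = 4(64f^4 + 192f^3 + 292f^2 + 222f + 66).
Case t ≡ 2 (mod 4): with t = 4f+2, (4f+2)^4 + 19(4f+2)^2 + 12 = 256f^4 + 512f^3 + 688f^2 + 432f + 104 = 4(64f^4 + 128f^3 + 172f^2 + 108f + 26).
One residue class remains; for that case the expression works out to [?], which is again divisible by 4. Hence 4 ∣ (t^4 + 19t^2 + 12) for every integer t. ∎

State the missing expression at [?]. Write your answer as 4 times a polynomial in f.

4(64f^4 + 64f^3 + 100f^2 + 42f + 8)

Only t ≡ 1 (mod 4) is unaccounted for. Put t = 4f+1:
(4f+1)^4 + 19(4f+1)^2 + 12 expands to 256f^4 + 256f^3 + 400f^2 + 168f + 32,
and factoring out 4 leaves 4(64f^4 + 64f^3 + 100f^2 + 42f + 8).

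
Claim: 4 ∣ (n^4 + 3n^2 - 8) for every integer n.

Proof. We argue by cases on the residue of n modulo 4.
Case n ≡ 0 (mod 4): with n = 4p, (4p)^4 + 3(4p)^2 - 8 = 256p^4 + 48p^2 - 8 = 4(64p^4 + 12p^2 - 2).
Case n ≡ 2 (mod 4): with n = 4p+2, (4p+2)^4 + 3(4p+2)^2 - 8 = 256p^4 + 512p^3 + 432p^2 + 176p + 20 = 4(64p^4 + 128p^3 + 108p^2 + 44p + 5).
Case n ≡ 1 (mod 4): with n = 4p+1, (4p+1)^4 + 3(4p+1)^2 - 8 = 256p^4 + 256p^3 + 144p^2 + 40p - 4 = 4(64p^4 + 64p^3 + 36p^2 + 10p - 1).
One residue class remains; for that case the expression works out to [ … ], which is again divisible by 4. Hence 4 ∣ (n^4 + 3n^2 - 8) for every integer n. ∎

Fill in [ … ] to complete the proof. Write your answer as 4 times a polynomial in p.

4(64p^4 + 192p^3 + 228p^2 + 126p + 25)

The residues treated are {0, 2, 1}, so the missing case is n ≡ 3 (mod 4); write n = 4p+3.
Then (4p+3)^4 + 3(4p+3)^2 - 8 = 256p^4 + 768p^3 + 912p^2 + 504p + 100 = 4(64p^4 + 192p^3 + 228p^2 + 126p + 25).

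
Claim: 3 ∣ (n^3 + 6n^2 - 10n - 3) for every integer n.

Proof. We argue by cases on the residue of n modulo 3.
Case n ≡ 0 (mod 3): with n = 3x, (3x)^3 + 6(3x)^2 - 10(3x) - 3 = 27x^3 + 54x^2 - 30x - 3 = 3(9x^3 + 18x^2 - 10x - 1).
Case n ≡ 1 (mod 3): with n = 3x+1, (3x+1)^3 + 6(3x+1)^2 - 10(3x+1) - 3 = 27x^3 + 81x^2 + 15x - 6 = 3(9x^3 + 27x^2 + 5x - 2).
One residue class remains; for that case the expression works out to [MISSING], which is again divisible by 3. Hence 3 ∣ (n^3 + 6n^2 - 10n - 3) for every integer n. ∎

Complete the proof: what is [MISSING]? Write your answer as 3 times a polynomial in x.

3(9x^3 + 36x^2 + 26x + 3)

Only n ≡ 2 (mod 3) is unaccounted for. Put n = 3x+2:
(3x+2)^3 + 6(3x+2)^2 - 10(3x+2) - 3 expands to 27x^3 + 108x^2 + 78x + 9,
and factoring out 3 leaves 3(9x^3 + 36x^2 + 26x + 3).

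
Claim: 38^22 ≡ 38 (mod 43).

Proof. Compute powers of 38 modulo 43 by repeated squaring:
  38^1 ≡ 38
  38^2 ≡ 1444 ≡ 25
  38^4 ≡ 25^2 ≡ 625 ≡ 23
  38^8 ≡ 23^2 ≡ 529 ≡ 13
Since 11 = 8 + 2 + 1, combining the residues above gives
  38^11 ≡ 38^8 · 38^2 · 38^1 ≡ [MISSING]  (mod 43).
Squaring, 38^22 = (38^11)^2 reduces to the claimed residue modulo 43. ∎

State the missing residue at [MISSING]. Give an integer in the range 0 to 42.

9

38^8 · 38^2 · 38^1 ≡ 13 · 25 · 38 = 12350.
12350 mod 43 = 9, so 38^11 ≡ 9 (mod 43).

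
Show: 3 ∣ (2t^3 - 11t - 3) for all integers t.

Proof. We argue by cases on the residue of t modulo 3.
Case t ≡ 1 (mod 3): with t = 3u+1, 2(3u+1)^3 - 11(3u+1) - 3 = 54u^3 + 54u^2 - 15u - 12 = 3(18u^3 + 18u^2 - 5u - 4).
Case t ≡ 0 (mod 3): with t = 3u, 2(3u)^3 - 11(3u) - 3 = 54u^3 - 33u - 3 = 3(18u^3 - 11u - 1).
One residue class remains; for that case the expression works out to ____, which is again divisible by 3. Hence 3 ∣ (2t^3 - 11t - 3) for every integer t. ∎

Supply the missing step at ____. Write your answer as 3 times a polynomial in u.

The residues treated are {1, 0}, so the missing case is t ≡ 2 (mod 3); write t = 3u+2.
Then 2(3u+2)^3 - 11(3u+2) - 3 = 54u^3 + 108u^2 + 39u - 9 = 3(18u^3 + 36u^2 + 13u - 3).

3(18u^3 + 36u^2 + 13u - 3)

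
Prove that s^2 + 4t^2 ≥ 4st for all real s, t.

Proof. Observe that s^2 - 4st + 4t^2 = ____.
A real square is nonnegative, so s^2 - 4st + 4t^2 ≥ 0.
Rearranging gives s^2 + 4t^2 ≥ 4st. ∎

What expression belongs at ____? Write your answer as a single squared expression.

(s - 2t)^2

s^2 - 4st + 4t^2 is a perfect-square trinomial: the outer terms are (s)^2 and (2t)^2, and the cross term is -2·s·2t.
So s^2 - 4st + 4t^2 = (s - 2t)^2 ≥ 0.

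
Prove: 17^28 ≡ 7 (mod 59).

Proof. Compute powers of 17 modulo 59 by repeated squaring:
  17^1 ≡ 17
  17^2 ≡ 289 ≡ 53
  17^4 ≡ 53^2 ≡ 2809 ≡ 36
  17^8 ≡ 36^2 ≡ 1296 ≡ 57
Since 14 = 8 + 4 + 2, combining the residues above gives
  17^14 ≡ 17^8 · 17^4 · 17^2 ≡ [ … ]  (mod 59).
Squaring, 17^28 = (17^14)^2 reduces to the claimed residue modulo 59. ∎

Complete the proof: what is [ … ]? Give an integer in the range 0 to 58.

Multiply the listed residues: 57 · 36 · 53 = 2052 → 108756.
Reducing modulo 59: 108756 = 1843·59 + 19, so 17^14 ≡ 19.

19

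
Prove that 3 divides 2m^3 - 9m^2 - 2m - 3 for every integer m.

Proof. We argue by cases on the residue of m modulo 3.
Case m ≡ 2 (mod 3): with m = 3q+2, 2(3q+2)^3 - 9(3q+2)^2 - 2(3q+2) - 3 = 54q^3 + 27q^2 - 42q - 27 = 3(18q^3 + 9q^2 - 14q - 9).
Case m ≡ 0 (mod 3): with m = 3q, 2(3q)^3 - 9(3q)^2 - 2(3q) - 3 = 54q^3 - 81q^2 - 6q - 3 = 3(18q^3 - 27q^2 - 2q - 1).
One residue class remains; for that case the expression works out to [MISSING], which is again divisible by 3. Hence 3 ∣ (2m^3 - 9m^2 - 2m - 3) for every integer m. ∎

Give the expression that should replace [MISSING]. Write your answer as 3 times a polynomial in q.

The residues treated are {2, 0}, so the missing case is m ≡ 1 (mod 3); write m = 3q+1.
Then 2(3q+1)^3 - 9(3q+1)^2 - 2(3q+1) - 3 = 54q^3 - 27q^2 - 42q - 12 = 3(18q^3 - 9q^2 - 14q - 4).

3(18q^3 - 9q^2 - 14q - 4)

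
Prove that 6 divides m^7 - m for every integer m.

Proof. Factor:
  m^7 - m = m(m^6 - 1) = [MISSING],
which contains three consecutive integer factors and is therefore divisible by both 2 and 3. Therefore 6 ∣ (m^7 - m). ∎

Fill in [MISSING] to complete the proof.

(m - 1)m(m + 1)(m^4 + m^2 + 1)

m^6 - 1 = (m^2 - 1)(m^4 + m^2 + 1), and m^2 - 1 = (m-1)(m+1).
So m(m^6 - 1) = (m - 1)m(m + 1)(m^4 + m^2 + 1).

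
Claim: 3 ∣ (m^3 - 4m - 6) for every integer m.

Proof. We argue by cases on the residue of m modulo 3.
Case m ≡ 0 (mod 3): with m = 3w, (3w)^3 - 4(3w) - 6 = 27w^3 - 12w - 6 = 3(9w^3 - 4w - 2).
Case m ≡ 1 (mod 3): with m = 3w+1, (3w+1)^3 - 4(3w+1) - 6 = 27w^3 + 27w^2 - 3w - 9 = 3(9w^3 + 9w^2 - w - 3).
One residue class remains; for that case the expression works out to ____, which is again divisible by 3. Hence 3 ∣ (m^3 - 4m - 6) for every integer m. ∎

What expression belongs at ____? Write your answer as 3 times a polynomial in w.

3(9w^3 + 18w^2 + 8w - 2)

Only m ≡ 2 (mod 3) is unaccounted for. Put m = 3w+2:
(3w+2)^3 - 4(3w+2) - 6 expands to 27w^3 + 54w^2 + 24w - 6,
and factoring out 3 leaves 3(9w^3 + 18w^2 + 8w - 2).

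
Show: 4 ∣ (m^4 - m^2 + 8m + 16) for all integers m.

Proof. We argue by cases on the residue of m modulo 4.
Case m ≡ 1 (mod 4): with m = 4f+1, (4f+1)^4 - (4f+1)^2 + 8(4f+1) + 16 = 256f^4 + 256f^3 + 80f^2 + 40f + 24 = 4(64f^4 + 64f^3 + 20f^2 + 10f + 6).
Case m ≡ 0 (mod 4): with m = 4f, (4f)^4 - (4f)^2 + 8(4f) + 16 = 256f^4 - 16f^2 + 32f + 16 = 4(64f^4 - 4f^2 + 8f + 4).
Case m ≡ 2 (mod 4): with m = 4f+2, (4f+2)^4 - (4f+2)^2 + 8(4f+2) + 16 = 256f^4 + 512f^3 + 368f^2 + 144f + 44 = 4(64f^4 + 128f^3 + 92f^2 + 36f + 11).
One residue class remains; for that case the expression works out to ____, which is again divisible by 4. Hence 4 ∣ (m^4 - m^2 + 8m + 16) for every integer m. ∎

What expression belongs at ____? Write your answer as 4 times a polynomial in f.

The residues treated are {1, 0, 2}, so the missing case is m ≡ 3 (mod 4); write m = 4f+3.
Then (4f+3)^4 - (4f+3)^2 + 8(4f+3) + 16 = 256f^4 + 768f^3 + 848f^2 + 440f + 112 = 4(64f^4 + 192f^3 + 212f^2 + 110f + 28).

4(64f^4 + 192f^3 + 212f^2 + 110f + 28)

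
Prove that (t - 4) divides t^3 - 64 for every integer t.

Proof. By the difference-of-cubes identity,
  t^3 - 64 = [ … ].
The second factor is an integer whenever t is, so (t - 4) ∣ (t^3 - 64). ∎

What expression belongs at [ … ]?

Polynomial division of t^3 - 64 by t - 4 leaves remainder 0 and quotient t^2 + 4t + 16.
Hence t^3 - 64 = (t - 4)(t^2 + 4t + 16).

(t - 4)(t^2 + 4t + 16)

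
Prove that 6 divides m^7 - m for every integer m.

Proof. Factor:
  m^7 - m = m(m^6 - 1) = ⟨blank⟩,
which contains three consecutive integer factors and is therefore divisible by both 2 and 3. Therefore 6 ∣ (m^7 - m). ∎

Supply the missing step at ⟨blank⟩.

(m - 1)m(m + 1)(m^4 + m^2 + 1)

m^6 - 1 = (m^2 - 1)(m^4 + m^2 + 1), and m^2 - 1 = (m-1)(m+1).
So m(m^6 - 1) = (m - 1)m(m + 1)(m^4 + m^2 + 1).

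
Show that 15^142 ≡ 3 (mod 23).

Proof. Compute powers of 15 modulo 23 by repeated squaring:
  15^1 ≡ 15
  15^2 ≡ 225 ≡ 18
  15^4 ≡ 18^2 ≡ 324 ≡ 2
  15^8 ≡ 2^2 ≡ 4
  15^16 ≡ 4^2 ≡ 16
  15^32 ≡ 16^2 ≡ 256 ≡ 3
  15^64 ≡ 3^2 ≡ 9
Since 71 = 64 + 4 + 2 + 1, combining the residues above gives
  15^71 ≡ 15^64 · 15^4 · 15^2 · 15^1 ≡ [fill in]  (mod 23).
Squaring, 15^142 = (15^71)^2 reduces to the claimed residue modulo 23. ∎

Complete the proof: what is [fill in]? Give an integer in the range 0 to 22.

Multiply the listed residues: 9 · 2 · 18 · 15 = 18 → 324 → 4860.
Reducing modulo 23: 4860 = 211·23 + 7, so 15^71 ≡ 7.

7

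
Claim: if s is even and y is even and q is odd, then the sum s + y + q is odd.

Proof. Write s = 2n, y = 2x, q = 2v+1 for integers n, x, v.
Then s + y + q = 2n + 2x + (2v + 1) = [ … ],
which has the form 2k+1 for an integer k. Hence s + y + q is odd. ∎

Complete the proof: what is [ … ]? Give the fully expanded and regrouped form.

2(n + v + x) + 1

Expanding: 2n + 2x + (2v + 1) = 2n + 2v + 2x + 1.
Every term except the constant is even, so this is 2(n + v + x) + 1,
and n + v + x ∈ ℤ gives the required form.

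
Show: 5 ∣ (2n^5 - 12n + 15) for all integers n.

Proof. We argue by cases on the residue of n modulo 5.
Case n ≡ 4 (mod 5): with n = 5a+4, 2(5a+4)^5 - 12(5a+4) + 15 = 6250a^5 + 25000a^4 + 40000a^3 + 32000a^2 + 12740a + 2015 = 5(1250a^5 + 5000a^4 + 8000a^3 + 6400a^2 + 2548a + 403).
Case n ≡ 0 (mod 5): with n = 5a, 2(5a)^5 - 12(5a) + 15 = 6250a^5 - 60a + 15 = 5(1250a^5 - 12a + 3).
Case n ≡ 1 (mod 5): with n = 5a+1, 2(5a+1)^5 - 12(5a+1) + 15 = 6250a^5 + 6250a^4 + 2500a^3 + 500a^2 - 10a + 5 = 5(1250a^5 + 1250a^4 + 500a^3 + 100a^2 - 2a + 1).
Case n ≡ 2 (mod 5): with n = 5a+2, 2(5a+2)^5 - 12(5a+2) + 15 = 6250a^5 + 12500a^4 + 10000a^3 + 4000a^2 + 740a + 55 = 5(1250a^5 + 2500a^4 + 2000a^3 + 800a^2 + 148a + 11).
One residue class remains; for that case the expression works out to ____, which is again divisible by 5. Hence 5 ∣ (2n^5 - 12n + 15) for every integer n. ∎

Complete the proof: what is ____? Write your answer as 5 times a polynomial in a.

5(1250a^5 + 3750a^4 + 4500a^3 + 2700a^2 + 798a + 93)

The residues treated are {4, 0, 1, 2}, so the missing case is n ≡ 3 (mod 5); write n = 5a+3.
Then 2(5a+3)^5 - 12(5a+3) + 15 = 6250a^5 + 18750a^4 + 22500a^3 + 13500a^2 + 3990a + 465 = 5(1250a^5 + 3750a^4 + 4500a^3 + 2700a^2 + 798a + 93).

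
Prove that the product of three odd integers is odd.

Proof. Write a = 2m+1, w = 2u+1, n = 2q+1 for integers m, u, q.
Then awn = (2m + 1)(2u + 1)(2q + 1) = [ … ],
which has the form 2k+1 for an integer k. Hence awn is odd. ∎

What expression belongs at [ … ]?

Expanding: (2m + 1)(2u + 1)(2q + 1) = 8mqu + 4mq + 4mu + 2m + 4qu + 2q + 2u + 1.
Every term except the constant is even, so this is 2(4mqu + 2mq + 2mu + m + 2qu + q + u) + 1,
and 4mqu + 2mq + 2mu + m + 2qu + q + u ∈ ℤ gives the required form.

2(4mqu + 2mq + 2mu + m + 2qu + q + u) + 1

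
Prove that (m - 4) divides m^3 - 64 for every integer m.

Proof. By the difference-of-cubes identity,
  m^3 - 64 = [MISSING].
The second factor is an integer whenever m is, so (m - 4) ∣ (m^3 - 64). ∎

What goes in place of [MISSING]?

a^3 - b^3 = (a - b)(a^2 + ab + b^2). With a = m, b = 4:
m^3 - 64 = (m - 4)(m^2 + 4m + 16).

(m - 4)(m^2 + 4m + 16)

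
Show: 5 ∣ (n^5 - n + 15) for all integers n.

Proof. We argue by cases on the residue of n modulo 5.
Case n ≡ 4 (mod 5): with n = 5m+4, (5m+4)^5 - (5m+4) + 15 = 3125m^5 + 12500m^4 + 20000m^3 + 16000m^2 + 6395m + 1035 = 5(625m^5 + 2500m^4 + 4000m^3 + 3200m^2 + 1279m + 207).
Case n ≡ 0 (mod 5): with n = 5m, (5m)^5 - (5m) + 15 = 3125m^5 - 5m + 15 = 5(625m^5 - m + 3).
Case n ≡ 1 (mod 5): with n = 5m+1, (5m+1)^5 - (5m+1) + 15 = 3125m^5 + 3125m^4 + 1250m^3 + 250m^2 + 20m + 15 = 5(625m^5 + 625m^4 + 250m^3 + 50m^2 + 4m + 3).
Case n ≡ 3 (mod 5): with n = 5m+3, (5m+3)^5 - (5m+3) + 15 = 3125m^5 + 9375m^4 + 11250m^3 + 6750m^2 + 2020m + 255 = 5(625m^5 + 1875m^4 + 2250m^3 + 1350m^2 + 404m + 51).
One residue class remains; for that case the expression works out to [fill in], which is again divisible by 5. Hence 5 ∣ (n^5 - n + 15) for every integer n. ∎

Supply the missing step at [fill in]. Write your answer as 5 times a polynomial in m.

5(625m^5 + 1250m^4 + 1000m^3 + 400m^2 + 79m + 9)

The residues treated are {4, 0, 1, 3}, so the missing case is n ≡ 2 (mod 5); write n = 5m+2.
Then (5m+2)^5 - (5m+2) + 15 = 3125m^5 + 6250m^4 + 5000m^3 + 2000m^2 + 395m + 45 = 5(625m^5 + 1250m^4 + 1000m^3 + 400m^2 + 79m + 9).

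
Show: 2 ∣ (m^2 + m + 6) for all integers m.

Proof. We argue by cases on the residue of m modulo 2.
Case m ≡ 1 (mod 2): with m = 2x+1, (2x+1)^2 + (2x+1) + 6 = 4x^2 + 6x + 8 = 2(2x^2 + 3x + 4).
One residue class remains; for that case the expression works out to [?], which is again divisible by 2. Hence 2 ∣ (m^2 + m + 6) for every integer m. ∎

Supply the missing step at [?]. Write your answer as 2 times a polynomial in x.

2(2x^2 + x + 3)

The residues treated are {1}, so the missing case is m ≡ 0 (mod 2); write m = 2x.
Then (2x)^2 + (2x) + 6 = 4x^2 + 2x + 6 = 2(2x^2 + x + 3).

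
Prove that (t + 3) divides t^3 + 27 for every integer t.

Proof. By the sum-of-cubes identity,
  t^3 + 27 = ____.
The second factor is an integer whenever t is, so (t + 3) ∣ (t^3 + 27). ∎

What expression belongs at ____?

a^3 + b^3 = (a + b)(a^2 - ab + b^2). With a = t, b = 3:
t^3 + 27 = (t + 3)(t^2 - 3t + 9).

(t + 3)(t^2 - 3t + 9)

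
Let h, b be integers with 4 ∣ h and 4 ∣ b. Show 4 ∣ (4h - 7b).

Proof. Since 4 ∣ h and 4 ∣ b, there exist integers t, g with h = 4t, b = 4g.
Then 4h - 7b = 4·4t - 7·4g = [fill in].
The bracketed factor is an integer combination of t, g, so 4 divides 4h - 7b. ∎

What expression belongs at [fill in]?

4(-7g + 4t)

Pull the common 4 out of every term: 4·4t - 7·4g = 4(-7g + 4t).
-7g + 4t is an integer, which exhibits the divisibility.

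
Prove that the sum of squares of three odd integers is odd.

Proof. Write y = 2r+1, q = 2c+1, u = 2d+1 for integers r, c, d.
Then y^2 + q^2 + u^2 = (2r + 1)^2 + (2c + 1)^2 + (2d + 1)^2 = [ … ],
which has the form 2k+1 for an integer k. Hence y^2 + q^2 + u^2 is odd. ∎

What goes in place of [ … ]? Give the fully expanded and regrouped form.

(2r + 1)^2 + (2c + 1)^2 + (2d + 1)^2 = 4c^2 + 4c + 4d^2 + 4d + 4r^2 + 4r + 3
= 2(2c^2 + 2c + 2d^2 + 2d + 2r^2 + 2r + 1) + 1.
Since 2c^2 + 2c + 2d^2 + 2d + 2r^2 + 2r + 1 is an integer, the sum of squares is of the form 2k+1 for an integer k.

2(2c^2 + 2c + 2d^2 + 2d + 2r^2 + 2r + 1) + 1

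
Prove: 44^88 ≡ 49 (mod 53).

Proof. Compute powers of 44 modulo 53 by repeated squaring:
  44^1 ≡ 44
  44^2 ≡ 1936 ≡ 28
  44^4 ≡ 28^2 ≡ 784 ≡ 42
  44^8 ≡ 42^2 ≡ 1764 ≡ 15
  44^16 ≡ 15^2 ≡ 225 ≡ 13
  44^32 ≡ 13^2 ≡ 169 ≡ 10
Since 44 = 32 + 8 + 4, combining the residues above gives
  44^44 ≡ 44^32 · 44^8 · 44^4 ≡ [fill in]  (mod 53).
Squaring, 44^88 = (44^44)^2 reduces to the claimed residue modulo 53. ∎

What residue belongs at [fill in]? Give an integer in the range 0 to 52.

44^32 · 44^8 · 44^4 ≡ 10 · 15 · 42 = 6300.
6300 mod 53 = 46, so 44^44 ≡ 46 (mod 53).

46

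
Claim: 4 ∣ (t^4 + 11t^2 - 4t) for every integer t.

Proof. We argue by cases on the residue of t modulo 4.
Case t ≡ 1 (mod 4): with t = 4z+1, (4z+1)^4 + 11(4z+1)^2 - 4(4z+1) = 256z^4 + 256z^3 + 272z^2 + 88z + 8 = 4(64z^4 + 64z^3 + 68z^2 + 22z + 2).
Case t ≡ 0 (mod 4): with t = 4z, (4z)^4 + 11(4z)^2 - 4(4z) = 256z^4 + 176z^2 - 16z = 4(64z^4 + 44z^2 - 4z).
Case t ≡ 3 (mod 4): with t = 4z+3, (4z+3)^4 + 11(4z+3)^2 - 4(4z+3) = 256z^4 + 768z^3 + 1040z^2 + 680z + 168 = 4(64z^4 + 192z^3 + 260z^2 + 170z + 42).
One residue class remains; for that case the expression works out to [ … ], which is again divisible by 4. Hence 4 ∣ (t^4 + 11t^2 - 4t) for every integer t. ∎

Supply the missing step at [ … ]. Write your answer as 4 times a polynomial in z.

The residues treated are {1, 0, 3}, so the missing case is t ≡ 2 (mod 4); write t = 4z+2.
Then (4z+2)^4 + 11(4z+2)^2 - 4(4z+2) = 256z^4 + 512z^3 + 560z^2 + 288z + 52 = 4(64z^4 + 128z^3 + 140z^2 + 72z + 13).

4(64z^4 + 128z^3 + 140z^2 + 72z + 13)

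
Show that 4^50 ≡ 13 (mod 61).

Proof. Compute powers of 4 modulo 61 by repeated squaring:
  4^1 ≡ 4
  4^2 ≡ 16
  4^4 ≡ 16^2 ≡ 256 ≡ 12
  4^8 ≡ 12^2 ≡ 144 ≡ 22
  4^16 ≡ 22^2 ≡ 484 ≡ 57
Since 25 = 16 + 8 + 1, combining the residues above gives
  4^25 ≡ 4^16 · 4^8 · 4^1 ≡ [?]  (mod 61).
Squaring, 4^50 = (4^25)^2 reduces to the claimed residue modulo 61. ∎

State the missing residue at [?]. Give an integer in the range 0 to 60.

14

Multiply the listed residues: 57 · 22 · 4 = 1254 → 5016.
Reducing modulo 61: 5016 = 82·61 + 14, so 4^25 ≡ 14.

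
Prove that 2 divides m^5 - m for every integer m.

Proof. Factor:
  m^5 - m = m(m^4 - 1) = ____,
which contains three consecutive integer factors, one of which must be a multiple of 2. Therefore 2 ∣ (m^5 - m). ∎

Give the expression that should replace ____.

m^4 - 1 = (m^2 - 1)(m^2 + 1), and m^2 - 1 = (m-1)(m+1).
So m(m^4 - 1) = (m - 1)m(m + 1)(m^2 + 1).

(m - 1)m(m + 1)(m^2 + 1)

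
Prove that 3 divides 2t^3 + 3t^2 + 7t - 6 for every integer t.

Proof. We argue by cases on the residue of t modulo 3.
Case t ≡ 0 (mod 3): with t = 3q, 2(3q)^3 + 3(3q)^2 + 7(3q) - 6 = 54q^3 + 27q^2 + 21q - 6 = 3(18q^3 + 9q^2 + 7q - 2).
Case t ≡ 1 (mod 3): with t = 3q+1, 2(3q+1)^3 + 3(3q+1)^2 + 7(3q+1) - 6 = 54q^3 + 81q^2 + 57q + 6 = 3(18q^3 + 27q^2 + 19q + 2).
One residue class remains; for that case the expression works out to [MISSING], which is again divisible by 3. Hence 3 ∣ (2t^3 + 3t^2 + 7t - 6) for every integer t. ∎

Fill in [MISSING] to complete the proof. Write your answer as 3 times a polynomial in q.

Only t ≡ 2 (mod 3) is unaccounted for. Put t = 3q+2:
2(3q+2)^3 + 3(3q+2)^2 + 7(3q+2) - 6 expands to 54q^3 + 135q^2 + 129q + 36,
and factoring out 3 leaves 3(18q^3 + 45q^2 + 43q + 12).

3(18q^3 + 45q^2 + 43q + 12)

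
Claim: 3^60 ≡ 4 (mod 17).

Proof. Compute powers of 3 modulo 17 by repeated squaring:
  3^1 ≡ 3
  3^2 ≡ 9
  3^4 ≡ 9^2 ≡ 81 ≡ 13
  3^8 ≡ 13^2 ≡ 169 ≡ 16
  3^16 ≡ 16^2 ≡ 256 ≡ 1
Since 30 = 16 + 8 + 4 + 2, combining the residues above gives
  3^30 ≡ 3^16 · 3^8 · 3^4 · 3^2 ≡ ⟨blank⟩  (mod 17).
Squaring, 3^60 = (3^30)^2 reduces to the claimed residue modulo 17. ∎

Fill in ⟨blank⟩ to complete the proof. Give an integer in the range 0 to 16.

2

Multiply the listed residues: 1 · 16 · 13 · 9 = 16 → 208 → 1872.
Reducing modulo 17: 1872 = 110·17 + 2, so 3^30 ≡ 2.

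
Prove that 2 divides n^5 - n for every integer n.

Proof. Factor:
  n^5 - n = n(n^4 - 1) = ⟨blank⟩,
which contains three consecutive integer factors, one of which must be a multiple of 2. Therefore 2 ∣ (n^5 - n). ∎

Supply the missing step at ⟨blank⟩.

n^4 - 1 = (n^2 - 1)(n^2 + 1), and n^2 - 1 = (n-1)(n+1).
So n(n^4 - 1) = (n - 1)n(n + 1)(n^2 + 1).

(n - 1)n(n + 1)(n^2 + 1)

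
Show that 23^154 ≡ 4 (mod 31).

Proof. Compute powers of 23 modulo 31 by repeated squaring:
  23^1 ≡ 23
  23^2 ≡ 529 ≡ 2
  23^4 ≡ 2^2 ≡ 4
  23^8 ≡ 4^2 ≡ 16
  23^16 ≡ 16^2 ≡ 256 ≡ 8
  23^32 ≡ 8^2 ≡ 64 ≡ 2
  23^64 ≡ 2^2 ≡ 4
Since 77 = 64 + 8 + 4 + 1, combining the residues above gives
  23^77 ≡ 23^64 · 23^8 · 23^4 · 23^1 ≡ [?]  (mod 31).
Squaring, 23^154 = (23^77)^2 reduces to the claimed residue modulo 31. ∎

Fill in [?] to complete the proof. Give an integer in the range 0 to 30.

23^64 · 23^8 · 23^4 · 23^1 ≡ 4 · 16 · 4 · 23 = 5888.
5888 mod 31 = 29, so 23^77 ≡ 29 (mod 31).

29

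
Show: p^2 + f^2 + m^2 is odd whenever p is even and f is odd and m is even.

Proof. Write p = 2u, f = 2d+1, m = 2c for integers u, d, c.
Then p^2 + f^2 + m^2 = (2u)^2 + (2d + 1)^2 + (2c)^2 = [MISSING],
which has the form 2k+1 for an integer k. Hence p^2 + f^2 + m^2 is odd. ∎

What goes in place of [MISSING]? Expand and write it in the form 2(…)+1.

(2u)^2 + (2d + 1)^2 + (2c)^2 = 4c^2 + 4d^2 + 4d + 4u^2 + 1
= 2(2c^2 + 2d^2 + 2d + 2u^2) + 1.
Since 2c^2 + 2d^2 + 2d + 2u^2 is an integer, the sum of squares is of the form 2k+1 for an integer k.

2(2c^2 + 2d^2 + 2d + 2u^2) + 1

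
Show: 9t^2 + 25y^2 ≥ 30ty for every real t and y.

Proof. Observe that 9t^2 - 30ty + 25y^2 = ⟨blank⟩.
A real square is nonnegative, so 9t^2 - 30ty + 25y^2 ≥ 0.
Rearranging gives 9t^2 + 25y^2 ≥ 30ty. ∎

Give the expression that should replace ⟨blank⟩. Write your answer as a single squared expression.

9t^2 - 30ty + 25y^2 is a perfect-square trinomial: the outer terms are (3t)^2 and (5y)^2, and the cross term is -2·3t·5y.
So 9t^2 - 30ty + 25y^2 = (3t - 5y)^2 ≥ 0.

(3t - 5y)^2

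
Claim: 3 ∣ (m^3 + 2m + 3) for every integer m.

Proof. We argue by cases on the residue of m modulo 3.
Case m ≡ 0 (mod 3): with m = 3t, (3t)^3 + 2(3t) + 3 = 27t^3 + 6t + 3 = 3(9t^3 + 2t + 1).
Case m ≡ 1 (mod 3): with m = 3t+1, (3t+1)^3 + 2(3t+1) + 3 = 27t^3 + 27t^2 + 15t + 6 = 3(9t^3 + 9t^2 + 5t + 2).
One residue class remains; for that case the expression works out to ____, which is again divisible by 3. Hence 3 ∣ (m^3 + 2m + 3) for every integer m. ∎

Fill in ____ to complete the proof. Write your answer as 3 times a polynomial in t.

3(9t^3 + 18t^2 + 14t + 5)

The residues treated are {0, 1}, so the missing case is m ≡ 2 (mod 3); write m = 3t+2.
Then (3t+2)^3 + 2(3t+2) + 3 = 27t^3 + 54t^2 + 42t + 15 = 3(9t^3 + 18t^2 + 14t + 5).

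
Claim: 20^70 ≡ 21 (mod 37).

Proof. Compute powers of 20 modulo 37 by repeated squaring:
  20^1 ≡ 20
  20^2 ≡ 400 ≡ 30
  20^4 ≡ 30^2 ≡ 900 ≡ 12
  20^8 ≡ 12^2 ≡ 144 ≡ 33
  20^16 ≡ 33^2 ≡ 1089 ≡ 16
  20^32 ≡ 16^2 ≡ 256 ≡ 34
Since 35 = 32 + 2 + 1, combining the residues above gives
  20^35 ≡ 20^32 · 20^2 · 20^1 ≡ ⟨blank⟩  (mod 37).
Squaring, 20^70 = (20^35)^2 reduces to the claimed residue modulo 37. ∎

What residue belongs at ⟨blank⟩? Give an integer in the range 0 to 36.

13

Multiply the listed residues: 34 · 30 · 20 = 1020 → 20400.
Reducing modulo 37: 20400 = 551·37 + 13, so 20^35 ≡ 13.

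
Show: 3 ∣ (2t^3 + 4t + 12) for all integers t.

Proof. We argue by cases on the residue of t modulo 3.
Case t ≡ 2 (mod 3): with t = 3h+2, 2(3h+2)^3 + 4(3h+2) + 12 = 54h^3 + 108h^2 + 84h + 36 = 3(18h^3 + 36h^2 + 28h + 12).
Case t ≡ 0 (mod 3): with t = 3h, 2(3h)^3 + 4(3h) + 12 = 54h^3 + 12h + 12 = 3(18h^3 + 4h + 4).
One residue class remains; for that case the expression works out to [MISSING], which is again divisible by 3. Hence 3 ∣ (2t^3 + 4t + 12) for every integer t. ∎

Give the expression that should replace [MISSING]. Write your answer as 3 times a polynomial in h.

The residues treated are {2, 0}, so the missing case is t ≡ 1 (mod 3); write t = 3h+1.
Then 2(3h+1)^3 + 4(3h+1) + 12 = 54h^3 + 54h^2 + 30h + 18 = 3(18h^3 + 18h^2 + 10h + 6).

3(18h^3 + 18h^2 + 10h + 6)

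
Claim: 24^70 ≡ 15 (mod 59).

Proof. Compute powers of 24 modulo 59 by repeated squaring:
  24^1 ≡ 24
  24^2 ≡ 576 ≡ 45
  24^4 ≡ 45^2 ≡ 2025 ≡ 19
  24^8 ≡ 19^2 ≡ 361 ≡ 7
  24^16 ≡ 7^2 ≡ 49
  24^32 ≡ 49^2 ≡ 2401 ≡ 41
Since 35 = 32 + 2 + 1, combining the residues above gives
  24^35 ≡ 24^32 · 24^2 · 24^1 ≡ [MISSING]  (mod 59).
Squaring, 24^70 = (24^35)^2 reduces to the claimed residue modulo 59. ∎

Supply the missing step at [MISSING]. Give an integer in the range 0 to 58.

24^32 · 24^2 · 24^1 ≡ 41 · 45 · 24 = 44280.
44280 mod 59 = 30, so 24^35 ≡ 30 (mod 59).

30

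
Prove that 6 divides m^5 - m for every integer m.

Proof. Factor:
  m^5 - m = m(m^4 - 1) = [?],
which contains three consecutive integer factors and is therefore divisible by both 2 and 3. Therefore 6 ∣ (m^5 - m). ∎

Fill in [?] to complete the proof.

(m - 1)m(m + 1)(m^2 + 1)

m^4 - 1 = (m^2 - 1)(m^2 + 1), and m^2 - 1 = (m-1)(m+1).
So m(m^4 - 1) = (m - 1)m(m + 1)(m^2 + 1).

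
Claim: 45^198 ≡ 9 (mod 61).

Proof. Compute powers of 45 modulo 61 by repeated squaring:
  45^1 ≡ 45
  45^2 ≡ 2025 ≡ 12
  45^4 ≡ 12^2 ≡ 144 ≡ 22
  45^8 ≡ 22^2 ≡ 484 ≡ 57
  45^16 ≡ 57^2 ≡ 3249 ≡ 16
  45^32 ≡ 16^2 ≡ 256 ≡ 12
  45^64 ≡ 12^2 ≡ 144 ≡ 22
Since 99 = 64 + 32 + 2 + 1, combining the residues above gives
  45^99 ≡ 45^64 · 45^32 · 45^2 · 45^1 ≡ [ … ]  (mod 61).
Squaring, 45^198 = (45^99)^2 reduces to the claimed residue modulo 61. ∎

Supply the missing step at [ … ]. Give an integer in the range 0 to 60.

Multiply the listed residues: 22 · 12 · 12 · 45 = 264 → 3168 → 142560.
Reducing modulo 61: 142560 = 2337·61 + 3, so 45^99 ≡ 3.

3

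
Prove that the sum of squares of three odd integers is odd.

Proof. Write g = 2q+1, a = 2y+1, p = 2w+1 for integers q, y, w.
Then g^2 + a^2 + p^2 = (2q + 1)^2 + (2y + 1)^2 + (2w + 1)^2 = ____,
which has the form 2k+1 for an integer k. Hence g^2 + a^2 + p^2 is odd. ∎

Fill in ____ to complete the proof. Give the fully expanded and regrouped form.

Expanding: (2q + 1)^2 + (2y + 1)^2 + (2w + 1)^2 = 4q^2 + 4q + 4w^2 + 4w + 4y^2 + 4y + 3.
Every term except the constant is even, so this is 2(2q^2 + 2q + 2w^2 + 2w + 2y^2 + 2y + 1) + 1,
and 2q^2 + 2q + 2w^2 + 2w + 2y^2 + 2y + 1 ∈ ℤ gives the required form.

2(2q^2 + 2q + 2w^2 + 2w + 2y^2 + 2y + 1) + 1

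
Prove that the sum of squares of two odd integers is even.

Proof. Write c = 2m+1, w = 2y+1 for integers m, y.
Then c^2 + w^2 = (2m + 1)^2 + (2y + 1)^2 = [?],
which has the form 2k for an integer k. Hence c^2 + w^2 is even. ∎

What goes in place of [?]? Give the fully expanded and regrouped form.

2(2m^2 + 2m + 2y^2 + 2y + 1)

(2m + 1)^2 + (2y + 1)^2 = 4m^2 + 4m + 4y^2 + 4y + 2
= 2(2m^2 + 2m + 2y^2 + 2y + 1).
Since 2m^2 + 2m + 2y^2 + 2y + 1 is an integer, the sum of squares is of the form 2k for an integer k.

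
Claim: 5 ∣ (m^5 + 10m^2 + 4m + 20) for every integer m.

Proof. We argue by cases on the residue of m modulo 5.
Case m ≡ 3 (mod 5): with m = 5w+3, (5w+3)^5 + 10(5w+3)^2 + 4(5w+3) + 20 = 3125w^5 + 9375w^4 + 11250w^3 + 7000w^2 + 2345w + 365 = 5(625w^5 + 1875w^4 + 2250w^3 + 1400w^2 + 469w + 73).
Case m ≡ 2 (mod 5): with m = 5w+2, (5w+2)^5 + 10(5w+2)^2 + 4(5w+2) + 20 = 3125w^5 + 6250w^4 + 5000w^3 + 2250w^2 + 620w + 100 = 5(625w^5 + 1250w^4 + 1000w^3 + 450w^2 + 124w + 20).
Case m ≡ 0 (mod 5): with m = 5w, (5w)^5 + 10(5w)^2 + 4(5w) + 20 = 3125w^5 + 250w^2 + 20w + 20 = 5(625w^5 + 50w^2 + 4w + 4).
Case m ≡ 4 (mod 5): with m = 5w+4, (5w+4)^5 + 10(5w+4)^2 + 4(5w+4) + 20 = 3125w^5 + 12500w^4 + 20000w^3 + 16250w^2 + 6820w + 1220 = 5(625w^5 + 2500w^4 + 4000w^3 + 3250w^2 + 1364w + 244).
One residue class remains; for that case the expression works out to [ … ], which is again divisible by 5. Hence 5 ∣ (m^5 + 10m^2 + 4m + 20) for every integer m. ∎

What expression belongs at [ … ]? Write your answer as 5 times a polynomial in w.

5(625w^5 + 625w^4 + 250w^3 + 100w^2 + 29w + 7)

The residues treated are {3, 2, 0, 4}, so the missing case is m ≡ 1 (mod 5); write m = 5w+1.
Then (5w+1)^5 + 10(5w+1)^2 + 4(5w+1) + 20 = 3125w^5 + 3125w^4 + 1250w^3 + 500w^2 + 145w + 35 = 5(625w^5 + 625w^4 + 250w^3 + 100w^2 + 29w + 7).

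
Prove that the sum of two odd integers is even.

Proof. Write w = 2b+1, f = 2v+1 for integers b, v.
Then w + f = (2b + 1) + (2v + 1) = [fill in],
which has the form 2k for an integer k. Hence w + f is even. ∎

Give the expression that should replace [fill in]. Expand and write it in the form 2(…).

2(b + v + 1)

(2b + 1) + (2v + 1) = 2b + 2v + 2
= 2(b + v + 1).
Since b + v + 1 is an integer, the sum is of the form 2k for an integer k.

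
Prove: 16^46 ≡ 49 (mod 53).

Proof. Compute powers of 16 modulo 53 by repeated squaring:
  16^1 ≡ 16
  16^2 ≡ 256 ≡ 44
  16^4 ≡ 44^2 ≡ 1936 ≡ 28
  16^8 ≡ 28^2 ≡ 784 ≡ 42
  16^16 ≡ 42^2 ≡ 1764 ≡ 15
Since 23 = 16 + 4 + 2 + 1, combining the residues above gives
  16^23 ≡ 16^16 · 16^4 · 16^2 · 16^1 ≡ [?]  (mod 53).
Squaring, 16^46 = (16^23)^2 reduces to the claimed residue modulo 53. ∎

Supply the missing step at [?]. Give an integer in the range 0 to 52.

Multiply the listed residues: 15 · 28 · 44 · 16 = 420 → 18480 → 295680.
Reducing modulo 53: 295680 = 5578·53 + 46, so 16^23 ≡ 46.

46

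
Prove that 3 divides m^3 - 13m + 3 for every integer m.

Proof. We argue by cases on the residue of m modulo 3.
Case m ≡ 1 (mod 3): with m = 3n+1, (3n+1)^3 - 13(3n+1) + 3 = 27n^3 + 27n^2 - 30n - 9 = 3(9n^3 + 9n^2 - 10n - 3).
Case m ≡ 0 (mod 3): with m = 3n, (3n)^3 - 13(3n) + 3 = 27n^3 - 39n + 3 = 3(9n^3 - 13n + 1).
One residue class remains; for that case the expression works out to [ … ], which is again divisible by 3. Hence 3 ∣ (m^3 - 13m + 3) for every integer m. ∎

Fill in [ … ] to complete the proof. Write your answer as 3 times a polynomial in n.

The residues treated are {1, 0}, so the missing case is m ≡ 2 (mod 3); write m = 3n+2.
Then (3n+2)^3 - 13(3n+2) + 3 = 27n^3 + 54n^2 - 3n - 15 = 3(9n^3 + 18n^2 - n - 5).

3(9n^3 + 18n^2 - n - 5)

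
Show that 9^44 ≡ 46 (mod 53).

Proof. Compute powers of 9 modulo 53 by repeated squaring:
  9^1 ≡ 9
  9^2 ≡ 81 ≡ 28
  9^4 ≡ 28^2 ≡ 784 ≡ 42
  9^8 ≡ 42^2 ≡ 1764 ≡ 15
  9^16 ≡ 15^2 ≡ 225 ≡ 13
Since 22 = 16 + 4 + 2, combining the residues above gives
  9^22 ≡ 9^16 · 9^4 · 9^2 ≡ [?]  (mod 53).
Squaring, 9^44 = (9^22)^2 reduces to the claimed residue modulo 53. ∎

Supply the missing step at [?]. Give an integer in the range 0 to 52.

9^16 · 9^4 · 9^2 ≡ 13 · 42 · 28 = 15288.
15288 mod 53 = 24, so 9^22 ≡ 24 (mod 53).

24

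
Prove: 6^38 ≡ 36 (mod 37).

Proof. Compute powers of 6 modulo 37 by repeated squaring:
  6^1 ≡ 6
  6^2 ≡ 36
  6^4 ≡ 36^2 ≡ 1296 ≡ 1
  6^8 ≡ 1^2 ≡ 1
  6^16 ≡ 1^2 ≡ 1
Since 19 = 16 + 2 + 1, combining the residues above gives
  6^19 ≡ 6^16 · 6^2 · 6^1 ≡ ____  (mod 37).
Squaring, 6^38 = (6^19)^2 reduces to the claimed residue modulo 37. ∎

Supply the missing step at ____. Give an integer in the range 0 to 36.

Multiply the listed residues: 1 · 36 · 6 = 36 → 216.
Reducing modulo 37: 216 = 5·37 + 31, so 6^19 ≡ 31.

31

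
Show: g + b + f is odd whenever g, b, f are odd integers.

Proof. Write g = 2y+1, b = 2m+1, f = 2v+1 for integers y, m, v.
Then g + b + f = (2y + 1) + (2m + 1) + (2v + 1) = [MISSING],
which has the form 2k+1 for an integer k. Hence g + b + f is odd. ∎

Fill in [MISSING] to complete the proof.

2(m + v + y + 1) + 1

(2y + 1) + (2m + 1) + (2v + 1) = 2m + 2v + 2y + 3
= 2(m + v + y + 1) + 1.
Since m + v + y + 1 is an integer, the sum is of the form 2k+1 for an integer k.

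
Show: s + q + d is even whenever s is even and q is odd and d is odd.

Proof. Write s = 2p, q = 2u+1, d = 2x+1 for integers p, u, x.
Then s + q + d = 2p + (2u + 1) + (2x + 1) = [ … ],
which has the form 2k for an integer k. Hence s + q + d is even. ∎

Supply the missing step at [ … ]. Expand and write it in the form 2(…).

2p + (2u + 1) + (2x + 1) = 2p + 2u + 2x + 2
= 2(p + u + x + 1).
Since p + u + x + 1 is an integer, the sum is of the form 2k for an integer k.

2(p + u + x + 1)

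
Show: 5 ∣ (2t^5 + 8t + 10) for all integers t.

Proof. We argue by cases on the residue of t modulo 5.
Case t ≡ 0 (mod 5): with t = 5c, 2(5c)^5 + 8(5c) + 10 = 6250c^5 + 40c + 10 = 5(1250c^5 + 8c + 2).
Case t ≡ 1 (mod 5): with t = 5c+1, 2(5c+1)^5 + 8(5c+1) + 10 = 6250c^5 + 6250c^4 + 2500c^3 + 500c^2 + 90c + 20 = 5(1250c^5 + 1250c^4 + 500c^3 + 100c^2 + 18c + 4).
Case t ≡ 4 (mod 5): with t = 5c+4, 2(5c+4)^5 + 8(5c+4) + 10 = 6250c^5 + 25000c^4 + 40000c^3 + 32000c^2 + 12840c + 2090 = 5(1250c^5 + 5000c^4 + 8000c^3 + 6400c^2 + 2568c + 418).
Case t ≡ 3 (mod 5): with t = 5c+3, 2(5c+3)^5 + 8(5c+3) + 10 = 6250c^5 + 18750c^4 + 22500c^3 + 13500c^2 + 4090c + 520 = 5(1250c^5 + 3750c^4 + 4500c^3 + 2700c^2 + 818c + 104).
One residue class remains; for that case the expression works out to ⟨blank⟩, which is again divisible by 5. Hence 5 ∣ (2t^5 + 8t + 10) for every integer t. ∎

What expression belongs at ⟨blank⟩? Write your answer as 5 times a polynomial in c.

5(1250c^5 + 2500c^4 + 2000c^3 + 800c^2 + 168c + 18)

Only t ≡ 2 (mod 5) is unaccounted for. Put t = 5c+2:
2(5c+2)^5 + 8(5c+2) + 10 expands to 6250c^5 + 12500c^4 + 10000c^3 + 4000c^2 + 840c + 90,
and factoring out 5 leaves 5(1250c^5 + 2500c^4 + 2000c^3 + 800c^2 + 168c + 18).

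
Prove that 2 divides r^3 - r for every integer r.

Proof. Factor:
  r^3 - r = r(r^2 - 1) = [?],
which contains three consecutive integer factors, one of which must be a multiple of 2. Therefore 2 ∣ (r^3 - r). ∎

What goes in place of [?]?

(r - 1)r(r + 1)

r(r^2 - 1) = r(r - 1)(r + 1) = (r - 1)r(r + 1).
These three factors are consecutive integers, so their product is divisible by 2.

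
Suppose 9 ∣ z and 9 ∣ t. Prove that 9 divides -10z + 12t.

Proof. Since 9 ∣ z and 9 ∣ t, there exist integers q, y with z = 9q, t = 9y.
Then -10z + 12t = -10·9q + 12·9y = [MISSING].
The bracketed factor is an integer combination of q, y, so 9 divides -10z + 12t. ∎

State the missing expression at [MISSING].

9(-10q + 12y)

Pull the common 9 out of every term: -10·9q + 12·9y = 9(-10q + 12y).
-10q + 12y is an integer, which exhibits the divisibility.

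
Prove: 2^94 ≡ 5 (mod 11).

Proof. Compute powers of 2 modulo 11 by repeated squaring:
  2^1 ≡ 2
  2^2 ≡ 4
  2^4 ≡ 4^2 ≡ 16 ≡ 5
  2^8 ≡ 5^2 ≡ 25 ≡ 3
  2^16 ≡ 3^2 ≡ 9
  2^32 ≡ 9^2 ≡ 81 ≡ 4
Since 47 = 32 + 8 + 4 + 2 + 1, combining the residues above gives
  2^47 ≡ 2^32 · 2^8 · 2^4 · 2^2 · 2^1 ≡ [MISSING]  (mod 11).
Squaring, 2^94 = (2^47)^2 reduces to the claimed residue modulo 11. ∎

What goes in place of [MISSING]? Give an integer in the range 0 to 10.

2^32 · 2^8 · 2^4 · 2^2 · 2^1 ≡ 4 · 3 · 5 · 4 · 2 = 480.
480 mod 11 = 7, so 2^47 ≡ 7 (mod 11).

7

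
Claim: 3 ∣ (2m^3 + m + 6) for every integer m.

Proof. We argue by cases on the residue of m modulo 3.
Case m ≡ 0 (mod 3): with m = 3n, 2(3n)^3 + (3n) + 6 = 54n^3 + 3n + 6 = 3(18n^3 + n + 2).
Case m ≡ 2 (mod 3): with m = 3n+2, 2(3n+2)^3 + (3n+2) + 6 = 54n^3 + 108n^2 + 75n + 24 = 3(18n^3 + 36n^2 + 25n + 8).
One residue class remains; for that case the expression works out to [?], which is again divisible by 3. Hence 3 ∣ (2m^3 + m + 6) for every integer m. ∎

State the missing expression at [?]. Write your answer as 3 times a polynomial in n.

3(18n^3 + 18n^2 + 7n + 3)

The residues treated are {0, 2}, so the missing case is m ≡ 1 (mod 3); write m = 3n+1.
Then 2(3n+1)^3 + (3n+1) + 6 = 54n^3 + 54n^2 + 21n + 9 = 3(18n^3 + 18n^2 + 7n + 3).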